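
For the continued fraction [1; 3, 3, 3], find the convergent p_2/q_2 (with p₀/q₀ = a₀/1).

Using pₖ = aₖpₖ₋₁ + pₖ₋₂, qₖ = aₖqₖ₋₁ + qₖ₋₂ (with p₋₁=1, p₋₂=0, q₋₁=0, q₋₂=1):
  k=0: a=1, p=1, q=1
  k=1: a=3, p=4, q=3
  k=2: a=3, p=13, q=10

13/10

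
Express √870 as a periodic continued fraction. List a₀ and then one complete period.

[29; 2, 58]

a₀ = ⌊√870⌋ = 29.
With m₀=0, d₀=1 and mₖ₊₁ = dₖaₖ − mₖ, dₖ₊₁ = (n − mₖ₊₁²)/dₖ, aₖ₊₁ = ⌊(a₀+mₖ₊₁)/dₖ₊₁⌋:
  k=1: m=29, d=29, a=2
  k=2: m=29, d=1, a=58
d=1 and a=2a₀=58 at k=2, so the next step gives (m, d) = (29, 29) again — its k=1 value — and the period has length 2.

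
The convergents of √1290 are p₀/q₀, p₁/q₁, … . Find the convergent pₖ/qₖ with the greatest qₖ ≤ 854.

30565/851

√1290 = [35; 1, 10, 1, 70, …] (period length 4).
Convergents:
  p_0/q_0 = 35/1
  p_1/q_1 = 36/1
  p_2/q_2 = 395/11
  p_3/q_3 = 431/12
  p_4/q_4 = 30565/851
  p_5/q_5 = 30996/863
q_4 = 851 ≤ 854 < 863 = q_5, so the answer is 30565/851.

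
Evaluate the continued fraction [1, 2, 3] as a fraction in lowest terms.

Using pₖ = aₖpₖ₋₁ + pₖ₋₂ and qₖ = aₖqₖ₋₁ + qₖ₋₂:
  k=0: a=1, p=1, q=1
  k=1: a=2, p=3, q=2
  k=2: a=3, p=10, q=7

10/7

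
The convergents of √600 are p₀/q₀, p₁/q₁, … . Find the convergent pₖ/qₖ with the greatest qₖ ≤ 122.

2376/97

√600 = [24; 2, 48, …] (period length 2).
Convergents:
  p_0/q_0 = 24/1
  p_1/q_1 = 49/2
  p_2/q_2 = 2376/97
  p_3/q_3 = 4801/196
q_2 = 97 ≤ 122 < 196 = q_3, so the answer is 2376/97.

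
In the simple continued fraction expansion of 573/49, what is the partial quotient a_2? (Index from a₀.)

573 = 11·49 + 34   →  a_0 = 11
49 = 1·34 + 15   →  a_1 = 1
34 = 2·15 + 4   →  a_2 = 2

2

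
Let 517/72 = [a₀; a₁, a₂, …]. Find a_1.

517 = 7·72 + 13   →  a_0 = 7
72 = 5·13 + 7   →  a_1 = 5

5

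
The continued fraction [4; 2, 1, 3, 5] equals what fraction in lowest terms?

253/58

Fold from the inside: start with 5/1.
  3 + 1/5 = 16/5
  1 + 5/16 = 21/16
  2 + 16/21 = 58/21
  4 + 21/58 = 253/58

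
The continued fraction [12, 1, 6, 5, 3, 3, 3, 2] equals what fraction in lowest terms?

Fold from the inside: start with 2/1.
  3 + 1/2 = 7/2
  3 + 2/7 = 23/7
  3 + 7/23 = 76/23
  5 + 23/76 = 403/76
  6 + 76/403 = 2494/403
  1 + 403/2494 = 2897/2494
  12 + 2494/2897 = 37258/2897

37258/2897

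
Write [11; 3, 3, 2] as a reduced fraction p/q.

260/23

Using pₖ = aₖpₖ₋₁ + pₖ₋₂ and qₖ = aₖqₖ₋₁ + qₖ₋₂:
  k=0: a=11, p=11, q=1
  k=1: a=3, p=34, q=3
  k=2: a=3, p=113, q=10
  k=3: a=2, p=260, q=23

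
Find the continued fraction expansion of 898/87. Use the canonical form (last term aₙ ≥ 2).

898 = 10×87 + 28
87 = 3×28 + 3
28 = 9×3 + 1
3 = 3×1 + 0  (stop)
So 898/87 = [10; 3, 9, 3].

[10; 3, 9, 3]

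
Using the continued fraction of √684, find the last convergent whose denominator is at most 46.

340/13

√684 = [26; 6, 1, 1, 12, 1, 1, 6, 52, …] (period length 8).
Convergents:
  p_0/q_0 = 26/1
  p_1/q_1 = 157/6
  p_2/q_2 = 183/7
  p_3/q_3 = 340/13
  p_4/q_4 = 4263/163
q_3 = 13 ≤ 46 < 163 = q_4, so the answer is 340/13.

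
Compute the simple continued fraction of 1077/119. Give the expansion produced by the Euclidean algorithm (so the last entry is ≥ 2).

[9; 19, 1, 5]

1077 = 9·119 + 6
119 = 19·6 + 5
6 = 1·5 + 1
5 = 5·1 + 0  (stop)
So 1077/119 = [9; 19, 1, 5].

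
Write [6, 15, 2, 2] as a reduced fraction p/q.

467/77

Fold from the inside: start with 2/1.
  2 + 1/2 = 5/2
  15 + 2/5 = 77/5
  6 + 5/77 = 467/77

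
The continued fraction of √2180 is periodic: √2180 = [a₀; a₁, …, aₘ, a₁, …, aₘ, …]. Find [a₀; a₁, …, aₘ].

a₀ = ⌊√2180⌋ = 46.

[46; 1, 2, 4, 2, 1, 92]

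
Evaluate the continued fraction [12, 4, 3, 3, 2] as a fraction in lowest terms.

Using pₖ = aₖpₖ₋₁ + pₖ₋₂ and qₖ = aₖqₖ₋₁ + qₖ₋₂:
  k=0: a=12, p=12, q=1
  k=1: a=4, p=49, q=4
  k=2: a=3, p=159, q=13
  k=3: a=3, p=526, q=43
  k=4: a=2, p=1211, q=99

1211/99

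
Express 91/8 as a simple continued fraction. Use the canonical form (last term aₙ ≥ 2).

91 = 11·8 + 3
8 = 2·3 + 2
3 = 1·2 + 1
2 = 2·1 + 0  (stop)
So 91/8 = [11; 2, 1, 2].

[11; 2, 1, 2]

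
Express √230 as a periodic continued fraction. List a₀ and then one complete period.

[15; 6, 30]

a₀ = ⌊√230⌋ = 15.
With m₀=0, d₀=1 and mₖ₊₁ = dₖaₖ − mₖ, dₖ₊₁ = (n − mₖ₊₁²)/dₖ, aₖ₊₁ = ⌊(a₀+mₖ₊₁)/dₖ₊₁⌋:
  k=1: m=15, d=5, a=6
  k=2: m=15, d=1, a=30
d=1 and a=2a₀=30 at k=2, so the next step gives (m, d) = (15, 5) again — its k=1 value — and the period has length 2.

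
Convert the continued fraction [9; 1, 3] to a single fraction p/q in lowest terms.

Using pₖ = aₖpₖ₋₁ + pₖ₋₂ and qₖ = aₖqₖ₋₁ + qₖ₋₂:
  k=0: a=9, p=9, q=1
  k=1: a=1, p=10, q=1
  k=2: a=3, p=39, q=4

39/4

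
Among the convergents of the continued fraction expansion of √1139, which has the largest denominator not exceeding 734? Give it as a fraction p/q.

9146/271

√1139 = [33; 1, 2, 1, 66, …] (period length 4).
Convergents:
  p_0/q_0 = 33/1
  p_1/q_1 = 34/1
  p_2/q_2 = 101/3
  p_3/q_3 = 135/4
  p_4/q_4 = 9011/267
  p_5/q_5 = 9146/271
  p_6/q_6 = 27303/809
q_5 = 271 ≤ 734 < 809 = q_6, so the answer is 9146/271.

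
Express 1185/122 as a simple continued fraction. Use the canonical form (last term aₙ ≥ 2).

[9; 1, 2, 2, 17]

1185 = 9*122 + 87
122 = 1*87 + 35
87 = 2*35 + 17
35 = 2*17 + 1
17 = 17*1 + 0  (stop)
So 1185/122 = [9; 1, 2, 2, 17].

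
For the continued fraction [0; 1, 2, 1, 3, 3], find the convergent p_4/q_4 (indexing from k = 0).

11/15

Using pₖ = aₖpₖ₋₁ + pₖ₋₂, qₖ = aₖqₖ₋₁ + qₖ₋₂ (with p₋₁=1, p₋₂=0, q₋₁=0, q₋₂=1):
  k=0: a=0, p=0, q=1
  k=1: a=1, p=1, q=1
  k=2: a=2, p=2, q=3
  k=3: a=1, p=3, q=4
  k=4: a=3, p=11, q=15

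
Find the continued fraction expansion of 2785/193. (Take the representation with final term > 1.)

[14; 2, 3, 13, 2]

2785 = 14·193 + 83
193 = 2·83 + 27
83 = 3·27 + 2
27 = 13·2 + 1
2 = 2·1 + 0  (stop)
So 2785/193 = [14; 2, 3, 13, 2].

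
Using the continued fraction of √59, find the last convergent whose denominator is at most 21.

23/3

√59 = [7; 1, 2, 7, 2, 1, 14, …] (period length 6).
Convergents:
  p_0/q_0 = 7/1
  p_1/q_1 = 8/1
  p_2/q_2 = 23/3
  p_3/q_3 = 169/22
q_2 = 3 ≤ 21 < 22 = q_3, so the answer is 23/3.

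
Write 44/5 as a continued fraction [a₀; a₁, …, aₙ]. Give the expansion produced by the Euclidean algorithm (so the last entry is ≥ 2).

[8; 1, 4]

44 = 8*5 + 4
5 = 1*4 + 1
4 = 4*1 + 0  (stop)
So 44/5 = [8; 1, 4].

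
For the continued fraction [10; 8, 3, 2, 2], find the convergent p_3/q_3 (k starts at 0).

587/58

Using pₖ = aₖpₖ₋₁ + pₖ₋₂, qₖ = aₖqₖ₋₁ + qₖ₋₂ (with p₋₁=1, p₋₂=0, q₋₁=0, q₋₂=1):
  k=0: a=10, p=10, q=1
  k=1: a=8, p=81, q=8
  k=2: a=3, p=253, q=25
  k=3: a=2, p=587, q=58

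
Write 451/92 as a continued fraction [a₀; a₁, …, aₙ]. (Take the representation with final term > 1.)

[4; 1, 9, 4, 2]

451 = 4×92 + 83
92 = 1×83 + 9
83 = 9×9 + 2
9 = 4×2 + 1
2 = 2×1 + 0  (stop)
So 451/92 = [4; 1, 9, 4, 2].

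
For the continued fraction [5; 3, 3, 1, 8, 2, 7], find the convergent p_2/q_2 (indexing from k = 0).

53/10

Using pₖ = aₖpₖ₋₁ + pₖ₋₂, qₖ = aₖqₖ₋₁ + qₖ₋₂ (with p₋₁=1, p₋₂=0, q₋₁=0, q₋₂=1):
  k=0: a=5, p=5, q=1
  k=1: a=3, p=16, q=3
  k=2: a=3, p=53, q=10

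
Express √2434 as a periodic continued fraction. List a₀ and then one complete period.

[49; 2, 1, 48, 1, 2, 98]

a₀ = ⌊√2434⌋ = 49.
With m₀=0, d₀=1 and mₖ₊₁ = dₖaₖ − mₖ, dₖ₊₁ = (n − mₖ₊₁²)/dₖ, aₖ₊₁ = ⌊(a₀+mₖ₊₁)/dₖ₊₁⌋:
  k=1: m=49, d=33, a=2
  k=2: m=17, d=65, a=1
  k=3: m=48, d=2, a=48
  k=4: m=48, d=65, a=1
  k=5: m=17, d=33, a=2
  k=6: m=49, d=1, a=98
d=1 and a=2a₀=98 at k=6, so the next step gives (m, d) = (49, 33) again — its k=1 value — and the period has length 6.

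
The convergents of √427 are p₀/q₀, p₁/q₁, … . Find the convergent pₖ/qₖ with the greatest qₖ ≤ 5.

√427 = [20; 1, 1, 1, 40, …] (period length 4).
Convergents:
  p_0/q_0 = 20/1
  p_1/q_1 = 21/1
  p_2/q_2 = 41/2
  p_3/q_3 = 62/3
  p_4/q_4 = 2521/122
q_3 = 3 ≤ 5 < 122 = q_4, so the answer is 62/3.

62/3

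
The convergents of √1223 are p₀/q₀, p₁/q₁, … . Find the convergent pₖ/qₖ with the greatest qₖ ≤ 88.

1224/35

√1223 = [34; 1, 33, 1, 68, …] (period length 4).
Convergents:
  p_0/q_0 = 34/1
  p_1/q_1 = 35/1
  p_2/q_2 = 1189/34
  p_3/q_3 = 1224/35
  p_4/q_4 = 84421/2414
q_3 = 35 ≤ 88 < 2414 = q_4, so the answer is 1224/35.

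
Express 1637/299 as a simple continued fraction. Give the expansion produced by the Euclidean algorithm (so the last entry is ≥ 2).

1637 = 5×299 + 142
299 = 2×142 + 15
142 = 9×15 + 7
15 = 2×7 + 1
7 = 7×1 + 0  (stop)
So 1637/299 = [5; 2, 9, 2, 7].

[5; 2, 9, 2, 7]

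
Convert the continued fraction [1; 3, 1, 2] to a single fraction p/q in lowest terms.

14/11

Using pₖ = aₖpₖ₋₁ + pₖ₋₂ and qₖ = aₖqₖ₋₁ + qₖ₋₂:
  k=0: a=1, p=1, q=1
  k=1: a=3, p=4, q=3
  k=2: a=1, p=5, q=4
  k=3: a=2, p=14, q=11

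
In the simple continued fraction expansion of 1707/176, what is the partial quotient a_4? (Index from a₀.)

8

1707 = 9·176 + 123   →  a_0 = 9
176 = 1·123 + 53   →  a_1 = 1
123 = 2·53 + 17   →  a_2 = 2
53 = 3·17 + 2   →  a_3 = 3
17 = 8·2 + 1   →  a_4 = 8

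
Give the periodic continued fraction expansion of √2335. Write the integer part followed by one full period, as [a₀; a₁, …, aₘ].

[48; 3, 9, 3, 96]

a₀ = ⌊√2335⌋ = 48.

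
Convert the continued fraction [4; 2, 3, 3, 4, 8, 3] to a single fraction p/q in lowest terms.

Using pₖ = aₖpₖ₋₁ + pₖ₋₂ and qₖ = aₖqₖ₋₁ + qₖ₋₂:
  k=0: a=4, p=4, q=1
  k=1: a=2, p=9, q=2
  k=2: a=3, p=31, q=7
  k=3: a=3, p=102, q=23
  k=4: a=4, p=439, q=99
  k=5: a=8, p=3614, q=815
  k=6: a=3, p=11281, q=2544

11281/2544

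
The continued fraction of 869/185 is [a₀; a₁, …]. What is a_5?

869 = 4·185 + 129   →  a_0 = 4
185 = 1·129 + 56   →  a_1 = 1
129 = 2·56 + 17   →  a_2 = 2
56 = 3·17 + 5   →  a_3 = 3
17 = 3·5 + 2   →  a_4 = 3
5 = 2·2 + 1   →  a_5 = 2

2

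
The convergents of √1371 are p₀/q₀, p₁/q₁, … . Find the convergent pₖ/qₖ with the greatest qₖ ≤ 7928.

√1371 = [37; 37, 74, …] (period length 2).
Convergents:
  p_0/q_0 = 37/1
  p_1/q_1 = 1370/37
  p_2/q_2 = 101417/2739
  p_3/q_3 = 3753799/101380
q_2 = 2739 ≤ 7928 < 101380 = q_3, so the answer is 101417/2739.

101417/2739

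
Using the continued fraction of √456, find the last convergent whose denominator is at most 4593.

√456 = [21; 2, 1, 4, 1, 2, 42, …] (period length 6).
Convergents:
  p_0/q_0 = 21/1
  p_1/q_1 = 43/2
  p_2/q_2 = 64/3
  p_3/q_3 = 299/14
  p_4/q_4 = 363/17
  p_5/q_5 = 1025/48
  p_6/q_6 = 43413/2033
  p_7/q_7 = 87851/4114
  p_8/q_8 = 131264/6147
q_7 = 4114 ≤ 4593 < 6147 = q_8, so the answer is 87851/4114.

87851/4114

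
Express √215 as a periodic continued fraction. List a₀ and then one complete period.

[14; 1, 1, 1, 28]

a₀ = ⌊√215⌋ = 14.
With m₀=0, d₀=1 and mₖ₊₁ = dₖaₖ − mₖ, dₖ₊₁ = (n − mₖ₊₁²)/dₖ, aₖ₊₁ = ⌊(a₀+mₖ₊₁)/dₖ₊₁⌋:
  k=1: m=14, d=19, a=1
  k=2: m=5, d=10, a=1
  k=3: m=5, d=19, a=1
  k=4: m=14, d=1, a=28
d=1 and a=2a₀=28 at k=4, so the next step gives (m, d) = (14, 19) again — its k=1 value — and the period has length 4.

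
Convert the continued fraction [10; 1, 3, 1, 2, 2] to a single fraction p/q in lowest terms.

356/33

Using pₖ = aₖpₖ₋₁ + pₖ₋₂ and qₖ = aₖqₖ₋₁ + qₖ₋₂:
  k=0: a=10, p=10, q=1
  k=1: a=1, p=11, q=1
  k=2: a=3, p=43, q=4
  k=3: a=1, p=54, q=5
  k=4: a=2, p=151, q=14
  k=5: a=2, p=356, q=33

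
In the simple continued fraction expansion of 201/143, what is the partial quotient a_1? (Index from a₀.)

2

201 = 1·143 + 58   →  a_0 = 1
143 = 2·58 + 27   →  a_1 = 2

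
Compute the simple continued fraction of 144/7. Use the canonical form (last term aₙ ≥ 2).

144 = 20×7 + 4
7 = 1×4 + 3
4 = 1×3 + 1
3 = 3×1 + 0  (stop)
So 144/7 = [20; 1, 1, 3].

[20; 1, 1, 3]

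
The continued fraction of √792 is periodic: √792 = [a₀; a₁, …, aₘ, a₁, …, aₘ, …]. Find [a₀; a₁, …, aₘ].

[28; 7, 56]

a₀ = ⌊√792⌋ = 28.
With m₀=0, d₀=1 and mₖ₊₁ = dₖaₖ − mₖ, dₖ₊₁ = (n − mₖ₊₁²)/dₖ, aₖ₊₁ = ⌊(a₀+mₖ₊₁)/dₖ₊₁⌋:
  k=1: m=28, d=8, a=7
  k=2: m=28, d=1, a=56
d=1 and a=2a₀=56 at k=2, so the next step gives (m, d) = (28, 8) again — its k=1 value — and the period has length 2.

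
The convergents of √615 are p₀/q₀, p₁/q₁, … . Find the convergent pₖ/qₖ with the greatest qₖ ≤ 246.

√615 = [24; 1, 3, 1, 48, …] (period length 4).
Convergents:
  p_0/q_0 = 24/1
  p_1/q_1 = 25/1
  p_2/q_2 = 99/4
  p_3/q_3 = 124/5
  p_4/q_4 = 6051/244
  p_5/q_5 = 6175/249
q_4 = 244 ≤ 246 < 249 = q_5, so the answer is 6051/244.

6051/244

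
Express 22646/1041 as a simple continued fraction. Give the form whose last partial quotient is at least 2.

[21; 1, 3, 15, 17]

22646 = 21*1041 + 785
1041 = 1*785 + 256
785 = 3*256 + 17
256 = 15*17 + 1
17 = 17*1 + 0  (stop)
So 22646/1041 = [21; 1, 3, 15, 17].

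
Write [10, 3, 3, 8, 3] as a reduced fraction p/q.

2668/259

Fold from the inside: start with 3/1.
  8 + 1/3 = 25/3
  3 + 3/25 = 78/25
  3 + 25/78 = 259/78
  10 + 78/259 = 2668/259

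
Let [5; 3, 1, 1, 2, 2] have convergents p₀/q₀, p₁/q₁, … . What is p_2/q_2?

Using pₖ = aₖpₖ₋₁ + pₖ₋₂, qₖ = aₖqₖ₋₁ + qₖ₋₂ (with p₋₁=1, p₋₂=0, q₋₁=0, q₋₂=1):
  k=0: a=5, p=5, q=1
  k=1: a=3, p=16, q=3
  k=2: a=1, p=21, q=4

21/4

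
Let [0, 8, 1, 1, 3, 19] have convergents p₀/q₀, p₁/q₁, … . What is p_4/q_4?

7/60

Using pₖ = aₖpₖ₋₁ + pₖ₋₂, qₖ = aₖqₖ₋₁ + qₖ₋₂ (with p₋₁=1, p₋₂=0, q₋₁=0, q₋₂=1):
  k=0: a=0, p=0, q=1
  k=1: a=8, p=1, q=8
  k=2: a=1, p=1, q=9
  k=3: a=1, p=2, q=17
  k=4: a=3, p=7, q=60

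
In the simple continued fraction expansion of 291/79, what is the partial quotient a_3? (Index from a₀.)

6

291 = 3·79 + 54   →  a_0 = 3
79 = 1·54 + 25   →  a_1 = 1
54 = 2·25 + 4   →  a_2 = 2
25 = 6·4 + 1   →  a_3 = 6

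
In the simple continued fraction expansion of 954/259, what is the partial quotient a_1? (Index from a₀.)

1

954 = 3·259 + 177   →  a_0 = 3
259 = 1·177 + 82   →  a_1 = 1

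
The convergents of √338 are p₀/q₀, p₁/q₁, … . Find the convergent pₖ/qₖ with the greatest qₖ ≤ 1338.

√338 = [18; 2, 1, 1, 2, 36, …] (period length 5).
Convergents:
  p_0/q_0 = 18/1
  p_1/q_1 = 37/2
  p_2/q_2 = 55/3
  p_3/q_3 = 92/5
  p_4/q_4 = 239/13
  p_5/q_5 = 8696/473
  p_6/q_6 = 17631/959
  p_7/q_7 = 26327/1432
q_6 = 959 ≤ 1338 < 1432 = q_7, so the answer is 17631/959.

17631/959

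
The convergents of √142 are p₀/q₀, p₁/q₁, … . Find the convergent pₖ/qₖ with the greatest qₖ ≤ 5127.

√142 = [11; 1, 10, 1, 22, …] (period length 4).
Convergents:
  p_0/q_0 = 11/1
  p_1/q_1 = 12/1
  p_2/q_2 = 131/11
  p_3/q_3 = 143/12
  p_4/q_4 = 3277/275
  p_5/q_5 = 3420/287
  p_6/q_6 = 37477/3145
  p_7/q_7 = 40897/3432
  p_8/q_8 = 937211/78649
q_7 = 3432 ≤ 5127 < 78649 = q_8, so the answer is 40897/3432.

40897/3432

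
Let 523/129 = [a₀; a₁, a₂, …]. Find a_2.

2

523 = 4·129 + 7   →  a_0 = 4
129 = 18·7 + 3   →  a_1 = 18
7 = 2·3 + 1   →  a_2 = 2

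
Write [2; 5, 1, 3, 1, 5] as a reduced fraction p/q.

Fold from the inside: start with 5/1.
  1 + 1/5 = 6/5
  3 + 5/6 = 23/6
  1 + 6/23 = 29/23
  5 + 23/29 = 168/29
  2 + 29/168 = 365/168

365/168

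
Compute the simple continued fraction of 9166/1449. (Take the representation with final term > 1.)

9166 = 6*1449 + 472
1449 = 3*472 + 33
472 = 14*33 + 10
33 = 3*10 + 3
10 = 3*3 + 1
3 = 3*1 + 0  (stop)
So 9166/1449 = [6; 3, 14, 3, 3, 3].

[6; 3, 14, 3, 3, 3]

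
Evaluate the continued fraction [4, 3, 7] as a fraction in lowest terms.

95/22

Using pₖ = aₖpₖ₋₁ + pₖ₋₂ and qₖ = aₖqₖ₋₁ + qₖ₋₂:
  k=0: a=4, p=4, q=1
  k=1: a=3, p=13, q=3
  k=2: a=7, p=95, q=22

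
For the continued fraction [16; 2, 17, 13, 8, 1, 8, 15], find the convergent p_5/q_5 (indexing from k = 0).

Using pₖ = aₖpₖ₋₁ + pₖ₋₂, qₖ = aₖqₖ₋₁ + qₖ₋₂ (with p₋₁=1, p₋₂=0, q₋₁=0, q₋₂=1):
  k=0: a=16, p=16, q=1
  k=1: a=2, p=33, q=2
  k=2: a=17, p=577, q=35
  k=3: a=13, p=7534, q=457
  k=4: a=8, p=60849, q=3691
  k=5: a=1, p=68383, q=4148

68383/4148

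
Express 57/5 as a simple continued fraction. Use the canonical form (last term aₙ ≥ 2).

57 = 11×5 + 2
5 = 2×2 + 1
2 = 2×1 + 0  (stop)
So 57/5 = [11; 2, 2].

[11; 2, 2]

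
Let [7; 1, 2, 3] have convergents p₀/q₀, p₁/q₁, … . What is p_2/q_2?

23/3

Using pₖ = aₖpₖ₋₁ + pₖ₋₂, qₖ = aₖqₖ₋₁ + qₖ₋₂ (with p₋₁=1, p₋₂=0, q₋₁=0, q₋₂=1):
  k=0: a=7, p=7, q=1
  k=1: a=1, p=8, q=1
  k=2: a=2, p=23, q=3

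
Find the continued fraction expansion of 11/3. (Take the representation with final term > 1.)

[3; 1, 2]

11 = 3×3 + 2
3 = 1×2 + 1
2 = 2×1 + 0  (stop)
So 11/3 = [3; 1, 2].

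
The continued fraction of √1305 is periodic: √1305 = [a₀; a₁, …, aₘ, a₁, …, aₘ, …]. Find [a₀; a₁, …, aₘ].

[36; 8, 72]

a₀ = ⌊√1305⌋ = 36.
With m₀=0, d₀=1 and mₖ₊₁ = dₖaₖ − mₖ, dₖ₊₁ = (n − mₖ₊₁²)/dₖ, aₖ₊₁ = ⌊(a₀+mₖ₊₁)/dₖ₊₁⌋:
  k=1: m=36, d=9, a=8
  k=2: m=36, d=1, a=72
d=1 and a=2a₀=72 at k=2, so the next step gives (m, d) = (36, 9) again — its k=1 value — and the period has length 2.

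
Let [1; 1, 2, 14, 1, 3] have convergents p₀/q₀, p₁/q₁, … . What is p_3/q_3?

Using pₖ = aₖpₖ₋₁ + pₖ₋₂, qₖ = aₖqₖ₋₁ + qₖ₋₂ (with p₋₁=1, p₋₂=0, q₋₁=0, q₋₂=1):
  k=0: a=1, p=1, q=1
  k=1: a=1, p=2, q=1
  k=2: a=2, p=5, q=3
  k=3: a=14, p=72, q=43

72/43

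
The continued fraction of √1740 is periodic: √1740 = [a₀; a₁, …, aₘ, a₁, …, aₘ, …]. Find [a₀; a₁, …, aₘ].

[41; 1, 2, 2, 20, 2, 2, 1, 82]

a₀ = ⌊√1740⌋ = 41.
With m₀=0, d₀=1 and mₖ₊₁ = dₖaₖ − mₖ, dₖ₊₁ = (n − mₖ₊₁²)/dₖ, aₖ₊₁ = ⌊(a₀+mₖ₊₁)/dₖ₊₁⌋:
  k=1: m=41, d=59, a=1
  k=2: m=18, d=24, a=2
  k=3: m=30, d=35, a=2
  k=4: m=40, d=4, a=20
  k=5: m=40, d=35, a=2
  k=6: m=30, d=24, a=2
  k=7: m=18, d=59, a=1
  k=8: m=41, d=1, a=82
d=1 and a=2a₀=82 at k=8, so the next step gives (m, d) = (41, 59) again — its k=1 value — and the period has length 8.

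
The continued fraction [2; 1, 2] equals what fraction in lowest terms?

8/3

Using pₖ = aₖpₖ₋₁ + pₖ₋₂ and qₖ = aₖqₖ₋₁ + qₖ₋₂:
  k=0: a=2, p=2, q=1
  k=1: a=1, p=3, q=1
  k=2: a=2, p=8, q=3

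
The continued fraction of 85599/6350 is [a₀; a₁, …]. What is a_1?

2

85599 = 13·6350 + 3049   →  a_0 = 13
6350 = 2·3049 + 252   →  a_1 = 2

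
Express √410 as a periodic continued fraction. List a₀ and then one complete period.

a₀ = ⌊√410⌋ = 20.
With m₀=0, d₀=1 and mₖ₊₁ = dₖaₖ − mₖ, dₖ₊₁ = (n − mₖ₊₁²)/dₖ, aₖ₊₁ = ⌊(a₀+mₖ₊₁)/dₖ₊₁⌋:
  k=1: m=20, d=10, a=4
  k=2: m=20, d=1, a=40
d=1 and a=2a₀=40 at k=2, so the next step gives (m, d) = (20, 10) again — its k=1 value — and the period has length 2.

[20; 4, 40]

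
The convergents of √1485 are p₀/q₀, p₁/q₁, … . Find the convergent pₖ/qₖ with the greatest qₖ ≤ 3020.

√1485 = [38; 1, 1, 6, 1, 1, 76, …] (period length 6).
Convergents:
  p_0/q_0 = 38/1
  p_1/q_1 = 39/1
  p_2/q_2 = 77/2
  p_3/q_3 = 501/13
  p_4/q_4 = 578/15
  p_5/q_5 = 1079/28
  p_6/q_6 = 82582/2143
  p_7/q_7 = 83661/2171
  p_8/q_8 = 166243/4314
q_7 = 2171 ≤ 3020 < 4314 = q_8, so the answer is 83661/2171.

83661/2171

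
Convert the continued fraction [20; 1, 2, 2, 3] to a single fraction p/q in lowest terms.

497/24

Using pₖ = aₖpₖ₋₁ + pₖ₋₂ and qₖ = aₖqₖ₋₁ + qₖ₋₂:
  k=0: a=20, p=20, q=1
  k=1: a=1, p=21, q=1
  k=2: a=2, p=62, q=3
  k=3: a=2, p=145, q=7
  k=4: a=3, p=497, q=24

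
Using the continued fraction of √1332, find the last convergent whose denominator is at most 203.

5292/145

√1332 = [36; 2, 72, …] (period length 2).
Convergents:
  p_0/q_0 = 36/1
  p_1/q_1 = 73/2
  p_2/q_2 = 5292/145
  p_3/q_3 = 10657/292
q_2 = 145 ≤ 203 < 292 = q_3, so the answer is 5292/145.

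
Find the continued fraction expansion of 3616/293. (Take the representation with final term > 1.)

[12; 2, 1, 13, 3, 2]

3616 = 12·293 + 100
293 = 2·100 + 93
100 = 1·93 + 7
93 = 13·7 + 2
7 = 3·2 + 1
2 = 2·1 + 0  (stop)
So 3616/293 = [12; 2, 1, 13, 3, 2].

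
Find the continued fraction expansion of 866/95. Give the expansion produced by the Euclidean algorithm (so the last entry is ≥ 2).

866 = 9×95 + 11
95 = 8×11 + 7
11 = 1×7 + 4
7 = 1×4 + 3
4 = 1×3 + 1
3 = 3×1 + 0  (stop)
So 866/95 = [9; 8, 1, 1, 1, 3].

[9; 8, 1, 1, 1, 3]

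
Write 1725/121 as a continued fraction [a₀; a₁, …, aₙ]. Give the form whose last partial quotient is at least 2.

1725 = 14·121 + 31
121 = 3·31 + 28
31 = 1·28 + 3
28 = 9·3 + 1
3 = 3·1 + 0  (stop)
So 1725/121 = [14; 3, 1, 9, 3].

[14; 3, 1, 9, 3]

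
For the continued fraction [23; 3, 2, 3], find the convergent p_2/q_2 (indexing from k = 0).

163/7

Using pₖ = aₖpₖ₋₁ + pₖ₋₂, qₖ = aₖqₖ₋₁ + qₖ₋₂ (with p₋₁=1, p₋₂=0, q₋₁=0, q₋₂=1):
  k=0: a=23, p=23, q=1
  k=1: a=3, p=70, q=3
  k=2: a=2, p=163, q=7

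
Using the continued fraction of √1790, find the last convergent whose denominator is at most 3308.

√1790 = [42; 3, 4, 8, 4, 3, 84, …] (period length 6).
Convergents:
  p_0/q_0 = 42/1
  p_1/q_1 = 127/3
  p_2/q_2 = 550/13
  p_3/q_3 = 4527/107
  p_4/q_4 = 18658/441
  p_5/q_5 = 60501/1430
  p_6/q_6 = 5100742/120561
q_5 = 1430 ≤ 3308 < 120561 = q_6, so the answer is 60501/1430.

60501/1430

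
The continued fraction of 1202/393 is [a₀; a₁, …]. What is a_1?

1202 = 3·393 + 23   →  a_0 = 3
393 = 17·23 + 2   →  a_1 = 17

17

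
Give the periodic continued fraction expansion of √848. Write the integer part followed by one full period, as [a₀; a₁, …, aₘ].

a₀ = ⌊√848⌋ = 29.
With m₀=0, d₀=1 and mₖ₊₁ = dₖaₖ − mₖ, dₖ₊₁ = (n − mₖ₊₁²)/dₖ, aₖ₊₁ = ⌊(a₀+mₖ₊₁)/dₖ₊₁⌋:
  k=1: m=29, d=7, a=8
  k=2: m=27, d=17, a=3
  k=3: m=24, d=16, a=3
  k=4: m=24, d=17, a=3
  k=5: m=27, d=7, a=8
  k=6: m=29, d=1, a=58
d=1 and a=2a₀=58 at k=6, so the next step gives (m, d) = (29, 7) again — its k=1 value — and the period has length 6.

[29; 8, 3, 3, 3, 8, 58]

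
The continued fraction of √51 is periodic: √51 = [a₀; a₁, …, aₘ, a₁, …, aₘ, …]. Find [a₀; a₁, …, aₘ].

[7; 7, 14]

a₀ = ⌊√51⌋ = 7.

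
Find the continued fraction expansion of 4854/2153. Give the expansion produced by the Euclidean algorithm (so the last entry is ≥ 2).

[2; 3, 1, 13, 19, 2]

4854 = 2·2153 + 548
2153 = 3·548 + 509
548 = 1·509 + 39
509 = 13·39 + 2
39 = 19·2 + 1
2 = 2·1 + 0  (stop)
So 4854/2153 = [2; 3, 1, 13, 19, 2].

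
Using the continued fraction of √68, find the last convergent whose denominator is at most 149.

536/65

√68 = [8; 4, 16, …] (period length 2).
Convergents:
  p_0/q_0 = 8/1
  p_1/q_1 = 33/4
  p_2/q_2 = 536/65
  p_3/q_3 = 2177/264
q_2 = 65 ≤ 149 < 264 = q_3, so the answer is 536/65.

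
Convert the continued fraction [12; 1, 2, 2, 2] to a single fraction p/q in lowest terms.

Fold from the inside: start with 2/1.
  2 + 1/2 = 5/2
  2 + 2/5 = 12/5
  1 + 5/12 = 17/12
  12 + 12/17 = 216/17

216/17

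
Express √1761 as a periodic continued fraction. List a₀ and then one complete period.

a₀ = ⌊√1761⌋ = 41.

[41; 1, 26, 1, 82]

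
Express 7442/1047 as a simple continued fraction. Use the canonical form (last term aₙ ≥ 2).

7442 = 7*1047 + 113
1047 = 9*113 + 30
113 = 3*30 + 23
30 = 1*23 + 7
23 = 3*7 + 2
7 = 3*2 + 1
2 = 2*1 + 0  (stop)
So 7442/1047 = [7; 9, 3, 1, 3, 3, 2].

[7; 9, 3, 1, 3, 3, 2]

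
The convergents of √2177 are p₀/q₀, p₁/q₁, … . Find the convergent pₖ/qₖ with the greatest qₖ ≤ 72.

√2177 = [46; 1, 1, 1, 12, 1, 1, 1, 92, …] (period length 8).
Convergents:
  p_0/q_0 = 46/1
  p_1/q_1 = 47/1
  p_2/q_2 = 93/2
  p_3/q_3 = 140/3
  p_4/q_4 = 1773/38
  p_5/q_5 = 1913/41
  p_6/q_6 = 3686/79
q_5 = 41 ≤ 72 < 79 = q_6, so the answer is 1913/41.

1913/41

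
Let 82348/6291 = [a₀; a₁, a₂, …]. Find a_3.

2

82348 = 13·6291 + 565   →  a_0 = 13
6291 = 11·565 + 76   →  a_1 = 11
565 = 7·76 + 33   →  a_2 = 7
76 = 2·33 + 10   →  a_3 = 2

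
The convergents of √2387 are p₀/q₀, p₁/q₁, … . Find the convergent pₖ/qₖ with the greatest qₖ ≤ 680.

√2387 = [48; 1, 5, 1, 96, …] (period length 4).
Convergents:
  p_0/q_0 = 48/1
  p_1/q_1 = 49/1
  p_2/q_2 = 293/6
  p_3/q_3 = 342/7
  p_4/q_4 = 33125/678
  p_5/q_5 = 33467/685
q_4 = 678 ≤ 680 < 685 = q_5, so the answer is 33125/678.

33125/678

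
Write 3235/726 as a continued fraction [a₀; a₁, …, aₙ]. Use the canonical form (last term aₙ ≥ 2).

[4; 2, 5, 5, 1, 4, 2]

3235 = 4·726 + 331
726 = 2·331 + 64
331 = 5·64 + 11
64 = 5·11 + 9
11 = 1·9 + 2
9 = 4·2 + 1
2 = 2·1 + 0  (stop)
So 3235/726 = [4; 2, 5, 5, 1, 4, 2].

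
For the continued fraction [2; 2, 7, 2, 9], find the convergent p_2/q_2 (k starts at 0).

37/15

Using pₖ = aₖpₖ₋₁ + pₖ₋₂, qₖ = aₖqₖ₋₁ + qₖ₋₂ (with p₋₁=1, p₋₂=0, q₋₁=0, q₋₂=1):
  k=0: a=2, p=2, q=1
  k=1: a=2, p=5, q=2
  k=2: a=7, p=37, q=15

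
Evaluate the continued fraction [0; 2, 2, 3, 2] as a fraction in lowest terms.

Fold from the inside: start with 2/1.
  3 + 1/2 = 7/2
  2 + 2/7 = 16/7
  2 + 7/16 = 39/16
  0 + 16/39 = 16/39

16/39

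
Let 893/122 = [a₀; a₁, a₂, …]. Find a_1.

3

893 = 7·122 + 39   →  a_0 = 7
122 = 3·39 + 5   →  a_1 = 3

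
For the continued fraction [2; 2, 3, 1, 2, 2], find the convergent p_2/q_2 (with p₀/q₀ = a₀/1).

Using pₖ = aₖpₖ₋₁ + pₖ₋₂, qₖ = aₖqₖ₋₁ + qₖ₋₂ (with p₋₁=1, p₋₂=0, q₋₁=0, q₋₂=1):
  k=0: a=2, p=2, q=1
  k=1: a=2, p=5, q=2
  k=2: a=3, p=17, q=7

17/7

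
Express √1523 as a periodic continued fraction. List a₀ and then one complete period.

a₀ = ⌊√1523⌋ = 39.
With m₀=0, d₀=1 and mₖ₊₁ = dₖaₖ − mₖ, dₖ₊₁ = (n − mₖ₊₁²)/dₖ, aₖ₊₁ = ⌊(a₀+mₖ₊₁)/dₖ₊₁⌋:
  k=1: m=39, d=2, a=39
  k=2: m=39, d=1, a=78
d=1 and a=2a₀=78 at k=2, so the next step gives (m, d) = (39, 2) again — its k=1 value — and the period has length 2.

[39; 39, 78]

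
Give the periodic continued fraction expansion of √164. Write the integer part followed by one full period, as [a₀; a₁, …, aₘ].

a₀ = ⌊√164⌋ = 12.
With m₀=0, d₀=1 and mₖ₊₁ = dₖaₖ − mₖ, dₖ₊₁ = (n − mₖ₊₁²)/dₖ, aₖ₊₁ = ⌊(a₀+mₖ₊₁)/dₖ₊₁⌋:
  k=1: m=12, d=20, a=1
  k=2: m=8, d=5, a=4
  k=3: m=12, d=4, a=6
  k=4: m=12, d=5, a=4
  k=5: m=8, d=20, a=1
  k=6: m=12, d=1, a=24
d=1 and a=2a₀=24 at k=6, so the next step gives (m, d) = (12, 20) again — its k=1 value — and the period has length 6.

[12; 1, 4, 6, 4, 1, 24]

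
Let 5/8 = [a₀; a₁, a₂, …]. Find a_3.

1

5 = 0·8 + 5   →  a_0 = 0
8 = 1·5 + 3   →  a_1 = 1
5 = 1·3 + 2   →  a_2 = 1
3 = 1·2 + 1   →  a_3 = 1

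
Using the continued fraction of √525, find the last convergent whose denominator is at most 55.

527/23

√525 = [22; 1, 10, 2, 10, 1, 44, …] (period length 6).
Convergents:
  p_0/q_0 = 22/1
  p_1/q_1 = 23/1
  p_2/q_2 = 252/11
  p_3/q_3 = 527/23
  p_4/q_4 = 5522/241
q_3 = 23 ≤ 55 < 241 = q_4, so the answer is 527/23.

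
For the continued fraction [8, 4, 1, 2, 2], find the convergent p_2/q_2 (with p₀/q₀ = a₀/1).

Using pₖ = aₖpₖ₋₁ + pₖ₋₂, qₖ = aₖqₖ₋₁ + qₖ₋₂ (with p₋₁=1, p₋₂=0, q₋₁=0, q₋₂=1):
  k=0: a=8, p=8, q=1
  k=1: a=4, p=33, q=4
  k=2: a=1, p=41, q=5

41/5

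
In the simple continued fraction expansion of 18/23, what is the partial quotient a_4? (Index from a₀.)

18 = 0·23 + 18   →  a_0 = 0
23 = 1·18 + 5   →  a_1 = 1
18 = 3·5 + 3   →  a_2 = 3
5 = 1·3 + 2   →  a_3 = 1
3 = 1·2 + 1   →  a_4 = 1

1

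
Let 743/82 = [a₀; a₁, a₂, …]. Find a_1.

743 = 9·82 + 5   →  a_0 = 9
82 = 16·5 + 2   →  a_1 = 16

16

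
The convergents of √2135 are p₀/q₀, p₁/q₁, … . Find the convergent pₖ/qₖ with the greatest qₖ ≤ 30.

1340/29

√2135 = [46; 4, 1, 5, 1, 4, 92, …] (period length 6).
Convergents:
  p_0/q_0 = 46/1
  p_1/q_1 = 185/4
  p_2/q_2 = 231/5
  p_3/q_3 = 1340/29
  p_4/q_4 = 1571/34
q_3 = 29 ≤ 30 < 34 = q_4, so the answer is 1340/29.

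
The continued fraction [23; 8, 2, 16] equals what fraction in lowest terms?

6473/280

Fold from the inside: start with 16/1.
  2 + 1/16 = 33/16
  8 + 16/33 = 280/33
  23 + 33/280 = 6473/280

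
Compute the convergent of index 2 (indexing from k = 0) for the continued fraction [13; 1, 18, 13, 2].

265/19

Using pₖ = aₖpₖ₋₁ + pₖ₋₂, qₖ = aₖqₖ₋₁ + qₖ₋₂ (with p₋₁=1, p₋₂=0, q₋₁=0, q₋₂=1):
  k=0: a=13, p=13, q=1
  k=1: a=1, p=14, q=1
  k=2: a=18, p=265, q=19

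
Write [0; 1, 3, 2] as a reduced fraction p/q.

Using pₖ = aₖpₖ₋₁ + pₖ₋₂ and qₖ = aₖqₖ₋₁ + qₖ₋₂:
  k=0: a=0, p=0, q=1
  k=1: a=1, p=1, q=1
  k=2: a=3, p=3, q=4
  k=3: a=2, p=7, q=9

7/9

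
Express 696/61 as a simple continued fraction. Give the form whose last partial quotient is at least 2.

696 = 11·61 + 25
61 = 2·25 + 11
25 = 2·11 + 3
11 = 3·3 + 2
3 = 1·2 + 1
2 = 2·1 + 0  (stop)
So 696/61 = [11; 2, 2, 3, 1, 2].

[11; 2, 2, 3, 1, 2]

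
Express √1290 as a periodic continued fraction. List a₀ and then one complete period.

a₀ = ⌊√1290⌋ = 35.
With m₀=0, d₀=1 and mₖ₊₁ = dₖaₖ − mₖ, dₖ₊₁ = (n − mₖ₊₁²)/dₖ, aₖ₊₁ = ⌊(a₀+mₖ₊₁)/dₖ₊₁⌋:
  k=1: m=35, d=65, a=1
  k=2: m=30, d=6, a=10
  k=3: m=30, d=65, a=1
  k=4: m=35, d=1, a=70
d=1 and a=2a₀=70 at k=4, so the next step gives (m, d) = (35, 65) again — its k=1 value — and the period has length 4.

[35; 1, 10, 1, 70]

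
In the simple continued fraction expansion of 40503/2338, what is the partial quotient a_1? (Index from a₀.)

40503 = 17·2338 + 757   →  a_0 = 17
2338 = 3·757 + 67   →  a_1 = 3

3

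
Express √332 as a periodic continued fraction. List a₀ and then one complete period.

[18; 4, 1, 1, 8, 1, 1, 4, 36]

a₀ = ⌊√332⌋ = 18.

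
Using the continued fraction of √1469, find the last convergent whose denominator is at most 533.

√1469 = [38; 3, 18, 1, 4, 1, 18, 3, 76, …] (period length 8).
Convergents:
  p_0/q_0 = 38/1
  p_1/q_1 = 115/3
  p_2/q_2 = 2108/55
  p_3/q_3 = 2223/58
  p_4/q_4 = 11000/287
  p_5/q_5 = 13223/345
  p_6/q_6 = 249014/6497
q_5 = 345 ≤ 533 < 6497 = q_6, so the answer is 13223/345.

13223/345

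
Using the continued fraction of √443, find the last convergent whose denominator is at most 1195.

√443 = [21; 21, 42, …] (period length 2).
Convergents:
  p_0/q_0 = 21/1
  p_1/q_1 = 442/21
  p_2/q_2 = 18585/883
  p_3/q_3 = 390727/18564
q_2 = 883 ≤ 1195 < 18564 = q_3, so the answer is 18585/883.

18585/883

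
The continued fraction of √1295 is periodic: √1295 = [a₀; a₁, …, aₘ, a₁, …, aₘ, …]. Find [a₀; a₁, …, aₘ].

[35; 1, 70]

a₀ = ⌊√1295⌋ = 35.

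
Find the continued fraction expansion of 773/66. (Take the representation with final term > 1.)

[11; 1, 2, 2, 9]

773 = 11×66 + 47
66 = 1×47 + 19
47 = 2×19 + 9
19 = 2×9 + 1
9 = 9×1 + 0  (stop)
So 773/66 = [11; 1, 2, 2, 9].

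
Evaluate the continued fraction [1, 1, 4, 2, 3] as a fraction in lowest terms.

Using pₖ = aₖpₖ₋₁ + pₖ₋₂ and qₖ = aₖqₖ₋₁ + qₖ₋₂:
  k=0: a=1, p=1, q=1
  k=1: a=1, p=2, q=1
  k=2: a=4, p=9, q=5
  k=3: a=2, p=20, q=11
  k=4: a=3, p=69, q=38

69/38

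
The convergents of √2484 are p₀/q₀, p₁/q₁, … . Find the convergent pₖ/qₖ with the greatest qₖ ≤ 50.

1246/25

√2484 = [49; 1, 5, 4, 5, 1, 98, …] (period length 6).
Convergents:
  p_0/q_0 = 49/1
  p_1/q_1 = 50/1
  p_2/q_2 = 299/6
  p_3/q_3 = 1246/25
  p_4/q_4 = 6529/131
q_3 = 25 ≤ 50 < 131 = q_4, so the answer is 1246/25.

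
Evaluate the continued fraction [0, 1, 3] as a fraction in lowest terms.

3/4

Using pₖ = aₖpₖ₋₁ + pₖ₋₂ and qₖ = aₖqₖ₋₁ + qₖ₋₂:
  k=0: a=0, p=0, q=1
  k=1: a=1, p=1, q=1
  k=2: a=3, p=3, q=4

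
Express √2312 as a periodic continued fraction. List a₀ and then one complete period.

[48; 12, 96]

a₀ = ⌊√2312⌋ = 48.
With m₀=0, d₀=1 and mₖ₊₁ = dₖaₖ − mₖ, dₖ₊₁ = (n − mₖ₊₁²)/dₖ, aₖ₊₁ = ⌊(a₀+mₖ₊₁)/dₖ₊₁⌋:
  k=1: m=48, d=8, a=12
  k=2: m=48, d=1, a=96
d=1 and a=2a₀=96 at k=2, so the next step gives (m, d) = (48, 8) again — its k=1 value — and the period has length 2.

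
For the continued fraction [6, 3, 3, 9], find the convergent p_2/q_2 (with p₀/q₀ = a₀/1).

63/10

Using pₖ = aₖpₖ₋₁ + pₖ₋₂, qₖ = aₖqₖ₋₁ + qₖ₋₂ (with p₋₁=1, p₋₂=0, q₋₁=0, q₋₂=1):
  k=0: a=6, p=6, q=1
  k=1: a=3, p=19, q=3
  k=2: a=3, p=63, q=10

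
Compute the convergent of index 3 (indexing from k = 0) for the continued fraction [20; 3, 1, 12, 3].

1033/51

Using pₖ = aₖpₖ₋₁ + pₖ₋₂, qₖ = aₖqₖ₋₁ + qₖ₋₂ (with p₋₁=1, p₋₂=0, q₋₁=0, q₋₂=1):
  k=0: a=20, p=20, q=1
  k=1: a=3, p=61, q=3
  k=2: a=1, p=81, q=4
  k=3: a=12, p=1033, q=51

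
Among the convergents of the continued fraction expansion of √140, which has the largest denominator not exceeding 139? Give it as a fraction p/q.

1621/137

√140 = [11; 1, 4, 1, 22, …] (period length 4).
Convergents:
  p_0/q_0 = 11/1
  p_1/q_1 = 12/1
  p_2/q_2 = 59/5
  p_3/q_3 = 71/6
  p_4/q_4 = 1621/137
  p_5/q_5 = 1692/143
q_4 = 137 ≤ 139 < 143 = q_5, so the answer is 1621/137.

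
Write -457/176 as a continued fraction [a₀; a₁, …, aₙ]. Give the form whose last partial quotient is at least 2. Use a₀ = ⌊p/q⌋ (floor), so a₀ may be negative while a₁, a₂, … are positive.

-457 = -3·176 + 71
176 = 2·71 + 34
71 = 2·34 + 3
34 = 11·3 + 1
3 = 3·1 + 0  (stop)
So -457/176 = [-3; 2, 2, 11, 3].

[-3; 2, 2, 11, 3]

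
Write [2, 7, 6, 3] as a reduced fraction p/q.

Fold from the inside: start with 3/1.
  6 + 1/3 = 19/3
  7 + 3/19 = 136/19
  2 + 19/136 = 291/136

291/136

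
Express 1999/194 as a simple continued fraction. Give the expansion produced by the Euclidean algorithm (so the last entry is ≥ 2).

1999 = 10×194 + 59
194 = 3×59 + 17
59 = 3×17 + 8
17 = 2×8 + 1
8 = 8×1 + 0  (stop)
So 1999/194 = [10; 3, 3, 2, 8].

[10; 3, 3, 2, 8]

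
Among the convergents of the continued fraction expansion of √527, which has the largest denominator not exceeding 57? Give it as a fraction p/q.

√527 = [22; 1, 21, 1, 44, …] (period length 4).
Convergents:
  p_0/q_0 = 22/1
  p_1/q_1 = 23/1
  p_2/q_2 = 505/22
  p_3/q_3 = 528/23
  p_4/q_4 = 23737/1034
q_3 = 23 ≤ 57 < 1034 = q_4, so the answer is 528/23.

528/23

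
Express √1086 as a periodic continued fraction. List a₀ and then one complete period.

a₀ = ⌊√1086⌋ = 32.
With m₀=0, d₀=1 and mₖ₊₁ = dₖaₖ − mₖ, dₖ₊₁ = (n − mₖ₊₁²)/dₖ, aₖ₊₁ = ⌊(a₀+mₖ₊₁)/dₖ₊₁⌋:
  k=1: m=32, d=62, a=1
  k=2: m=30, d=3, a=20
  k=3: m=30, d=62, a=1
  k=4: m=32, d=1, a=64
d=1 and a=2a₀=64 at k=4, so the next step gives (m, d) = (32, 62) again — its k=1 value — and the period has length 4.

[32; 1, 20, 1, 64]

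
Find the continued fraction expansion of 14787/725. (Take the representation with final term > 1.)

[20; 2, 1, 1, 9, 15]

14787 = 20×725 + 287
725 = 2×287 + 151
287 = 1×151 + 136
151 = 1×136 + 15
136 = 9×15 + 1
15 = 15×1 + 0  (stop)
So 14787/725 = [20; 2, 1, 1, 9, 15].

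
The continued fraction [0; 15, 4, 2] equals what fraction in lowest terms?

Using pₖ = aₖpₖ₋₁ + pₖ₋₂ and qₖ = aₖqₖ₋₁ + qₖ₋₂:
  k=0: a=0, p=0, q=1
  k=1: a=15, p=1, q=15
  k=2: a=4, p=4, q=61
  k=3: a=2, p=9, q=137

9/137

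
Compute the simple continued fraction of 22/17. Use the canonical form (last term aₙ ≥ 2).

[1; 3, 2, 2]

22 = 1·17 + 5
17 = 3·5 + 2
5 = 2·2 + 1
2 = 2·1 + 0  (stop)
So 22/17 = [1; 3, 2, 2].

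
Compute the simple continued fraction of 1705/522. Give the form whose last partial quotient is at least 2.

1705 = 3*522 + 139
522 = 3*139 + 105
139 = 1*105 + 34
105 = 3*34 + 3
34 = 11*3 + 1
3 = 3*1 + 0  (stop)
So 1705/522 = [3; 3, 1, 3, 11, 3].

[3; 3, 1, 3, 11, 3]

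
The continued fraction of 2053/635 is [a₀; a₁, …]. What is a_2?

2053 = 3·635 + 148   →  a_0 = 3
635 = 4·148 + 43   →  a_1 = 4
148 = 3·43 + 19   →  a_2 = 3

3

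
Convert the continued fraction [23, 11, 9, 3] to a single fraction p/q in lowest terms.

Using pₖ = aₖpₖ₋₁ + pₖ₋₂ and qₖ = aₖqₖ₋₁ + qₖ₋₂:
  k=0: a=23, p=23, q=1
  k=1: a=11, p=254, q=11
  k=2: a=9, p=2309, q=100
  k=3: a=3, p=7181, q=311

7181/311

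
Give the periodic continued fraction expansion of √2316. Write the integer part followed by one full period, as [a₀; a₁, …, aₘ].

[48; 8, 96]

a₀ = ⌊√2316⌋ = 48.
With m₀=0, d₀=1 and mₖ₊₁ = dₖaₖ − mₖ, dₖ₊₁ = (n − mₖ₊₁²)/dₖ, aₖ₊₁ = ⌊(a₀+mₖ₊₁)/dₖ₊₁⌋:
  k=1: m=48, d=12, a=8
  k=2: m=48, d=1, a=96
d=1 and a=2a₀=96 at k=2, so the next step gives (m, d) = (48, 12) again — its k=1 value — and the period has length 2.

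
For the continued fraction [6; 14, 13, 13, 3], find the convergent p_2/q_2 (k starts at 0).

Using pₖ = aₖpₖ₋₁ + pₖ₋₂, qₖ = aₖqₖ₋₁ + qₖ₋₂ (with p₋₁=1, p₋₂=0, q₋₁=0, q₋₂=1):
  k=0: a=6, p=6, q=1
  k=1: a=14, p=85, q=14
  k=2: a=13, p=1111, q=183

1111/183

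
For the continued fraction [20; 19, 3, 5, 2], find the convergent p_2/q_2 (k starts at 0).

1163/58

Using pₖ = aₖpₖ₋₁ + pₖ₋₂, qₖ = aₖqₖ₋₁ + qₖ₋₂ (with p₋₁=1, p₋₂=0, q₋₁=0, q₋₂=1):
  k=0: a=20, p=20, q=1
  k=1: a=19, p=381, q=19
  k=2: a=3, p=1163, q=58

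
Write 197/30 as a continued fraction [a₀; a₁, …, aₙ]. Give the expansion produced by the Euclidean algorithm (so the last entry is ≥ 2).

197 = 6×30 + 17
30 = 1×17 + 13
17 = 1×13 + 4
13 = 3×4 + 1
4 = 4×1 + 0  (stop)
So 197/30 = [6; 1, 1, 3, 4].

[6; 1, 1, 3, 4]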